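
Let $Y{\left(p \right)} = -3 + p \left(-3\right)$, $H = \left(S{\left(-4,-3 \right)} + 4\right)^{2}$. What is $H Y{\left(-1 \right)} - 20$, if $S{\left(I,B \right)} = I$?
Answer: $-20$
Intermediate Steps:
$H = 0$ ($H = \left(-4 + 4\right)^{2} = 0^{2} = 0$)
$Y{\left(p \right)} = -3 - 3 p$
$H Y{\left(-1 \right)} - 20 = 0 \left(-3 - -3\right) - 20 = 0 \left(-3 + 3\right) - 20 = 0 \cdot 0 - 20 = 0 - 20 = -20$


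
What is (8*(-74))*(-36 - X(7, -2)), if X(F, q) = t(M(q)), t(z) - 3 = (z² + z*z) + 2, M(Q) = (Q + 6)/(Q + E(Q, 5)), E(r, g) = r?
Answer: 25456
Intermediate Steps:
M(Q) = (6 + Q)/(2*Q) (M(Q) = (Q + 6)/(Q + Q) = (6 + Q)/((2*Q)) = (6 + Q)*(1/(2*Q)) = (6 + Q)/(2*Q))
t(z) = 5 + 2*z² (t(z) = 3 + ((z² + z*z) + 2) = 3 + ((z² + z²) + 2) = 3 + (2*z² + 2) = 3 + (2 + 2*z²) = 5 + 2*z²)
X(F, q) = 5 + (6 + q)²/(2*q²) (X(F, q) = 5 + 2*((6 + q)/(2*q))² = 5 + 2*((6 + q)²/(4*q²)) = 5 + (6 + q)²/(2*q²))
(8*(-74))*(-36 - X(7, -2)) = (8*(-74))*(-36 - (5 + (½)*(6 - 2)²/(-2)²)) = -592*(-36 - (5 + (½)*(¼)*4²)) = -592*(-36 - (5 + (½)*(¼)*16)) = -592*(-36 - (5 + 2)) = -592*(-36 - 1*7) = -592*(-36 - 7) = -592*(-43) = 25456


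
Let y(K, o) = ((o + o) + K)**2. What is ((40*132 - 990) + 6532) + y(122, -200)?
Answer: 88106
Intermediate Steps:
y(K, o) = (K + 2*o)**2 (y(K, o) = (2*o + K)**2 = (K + 2*o)**2)
((40*132 - 990) + 6532) + y(122, -200) = ((40*132 - 990) + 6532) + (122 + 2*(-200))**2 = ((5280 - 990) + 6532) + (122 - 400)**2 = (4290 + 6532) + (-278)**2 = 10822 + 77284 = 88106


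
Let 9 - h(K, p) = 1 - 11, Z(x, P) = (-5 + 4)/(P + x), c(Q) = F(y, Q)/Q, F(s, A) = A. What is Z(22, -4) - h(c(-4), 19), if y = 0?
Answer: -343/18 ≈ -19.056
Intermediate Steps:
c(Q) = 1 (c(Q) = Q/Q = 1)
Z(x, P) = -1/(P + x)
h(K, p) = 19 (h(K, p) = 9 - (1 - 11) = 9 - 1*(-10) = 9 + 10 = 19)
Z(22, -4) - h(c(-4), 19) = -1/(-4 + 22) - 1*19 = -1/18 - 19 = -343/18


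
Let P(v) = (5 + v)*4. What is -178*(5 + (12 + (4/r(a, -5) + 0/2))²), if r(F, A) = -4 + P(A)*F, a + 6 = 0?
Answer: -22428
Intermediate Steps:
a = -6 (a = -6 + 0 = -6)
P(v) = 20 + 4*v
r(F, A) = -4 + F*(20 + 4*A) (r(F, A) = -4 + (20 + 4*A)*F = -4 + F*(20 + 4*A))
-178*(5 + (12 + (4/r(a, -5) + 0/2))²) = -178*(5 + (12 + (4/(-4 + 4*(-6)*(5 - 5)) + 0/2))²) = -178*(5 + (12 + (4/(-4 + 4*(-6)*0) + 0*(½)))²) = -178*(5 + (12 + (4/(-4 + 0) + 0))²) = -178*(5 + (12 + (4/(-4) + 0))²) = -178*(5 + (12 + (4*(-¼) + 0))²) = -178*(5 + (12 + (-1 + 0))²) = -178*(5 + (12 - 1)²) = -178*(5 + 11²) = -178*(5 + 121) = -178*126 = -22428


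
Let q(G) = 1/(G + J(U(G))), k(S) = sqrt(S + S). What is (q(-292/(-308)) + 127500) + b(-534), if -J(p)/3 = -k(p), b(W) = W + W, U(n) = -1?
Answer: 14166837653/112051 - 17787*I*sqrt(2)/112051 ≈ 1.2643e+5 - 0.22449*I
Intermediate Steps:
k(S) = sqrt(2)*sqrt(S) (k(S) = sqrt(2*S) = sqrt(2)*sqrt(S))
b(W) = 2*W
J(p) = 3*sqrt(2)*sqrt(p) (J(p) = -(-3)*sqrt(2)*sqrt(p) = 3*sqrt(2)*sqrt(p))
q(G) = 1/(G + 3*I*sqrt(2)) (q(G) = 1/(G + 3*sqrt(2)*sqrt(-1)) = 1/(G + 3*sqrt(2)*I) = 1/(G + 3*I*sqrt(2)))
(q(-292/(-308)) + 127500) + b(-534) = (1/(-292/(-308) + 3*I*sqrt(2)) + 127500) + 2*(-534) = (1/(-292*(-1/308) + 3*I*sqrt(2)) + 127500) - 1068 = (1/(73/77 + 3*I*sqrt(2)) + 127500) - 1068 = (127500 + 1/(73/77 + 3*I*sqrt(2))) - 1068 = 126432 + 1/(73/77 + 3*I*sqrt(2))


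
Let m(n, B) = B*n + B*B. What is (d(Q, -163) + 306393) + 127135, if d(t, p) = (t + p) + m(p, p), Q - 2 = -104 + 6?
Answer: 486407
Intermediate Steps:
Q = -96 (Q = 2 + (-104 + 6) = 2 - 98 = -96)
m(n, B) = B**2 + B*n (m(n, B) = B*n + B**2 = B**2 + B*n)
d(t, p) = p + t + 2*p**2 (d(t, p) = (t + p) + p*(p + p) = (p + t) + p*(2*p) = (p + t) + 2*p**2 = p + t + 2*p**2)
(d(Q, -163) + 306393) + 127135 = ((-163 - 96 + 2*(-163)**2) + 306393) + 127135 = ((-163 - 96 + 2*26569) + 306393) + 127135 = ((-163 - 96 + 53138) + 306393) + 127135 = (52879 + 306393) + 127135 = 359272 + 127135 = 486407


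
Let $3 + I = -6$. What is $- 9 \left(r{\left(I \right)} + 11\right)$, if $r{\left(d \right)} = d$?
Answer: $-18$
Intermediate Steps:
$I = -9$ ($I = -3 - 6 = -9$)
$- 9 \left(r{\left(I \right)} + 11\right) = - 9 \left(-9 + 11\right) = \left(-9\right) 2 = -18$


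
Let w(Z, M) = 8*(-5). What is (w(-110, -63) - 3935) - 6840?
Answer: -10815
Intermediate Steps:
w(Z, M) = -40
(w(-110, -63) - 3935) - 6840 = (-40 - 3935) - 6840 = -3975 - 6840 = -10815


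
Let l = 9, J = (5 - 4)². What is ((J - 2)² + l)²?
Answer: 100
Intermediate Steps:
J = 1 (J = 1² = 1)
((J - 2)² + l)² = ((1 - 2)² + 9)² = ((-1)² + 9)² = (1 + 9)² = 10² = 100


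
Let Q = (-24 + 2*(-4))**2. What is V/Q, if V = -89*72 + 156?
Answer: -1563/256 ≈ -6.1055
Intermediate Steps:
V = -6252 (V = -6408 + 156 = -6252)
Q = 1024 (Q = (-24 - 8)**2 = (-32)**2 = 1024)
V/Q = -6252/1024 = -6252*1/1024 = -1563/256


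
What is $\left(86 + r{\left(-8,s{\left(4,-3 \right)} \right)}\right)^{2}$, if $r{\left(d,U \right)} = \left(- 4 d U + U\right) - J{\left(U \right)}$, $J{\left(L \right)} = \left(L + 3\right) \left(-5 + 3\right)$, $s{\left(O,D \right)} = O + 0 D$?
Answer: $53824$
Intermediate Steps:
$s{\left(O,D \right)} = O$ ($s{\left(O,D \right)} = O + 0 = O$)
$J{\left(L \right)} = -6 - 2 L$ ($J{\left(L \right)} = \left(3 + L\right) \left(-2\right) = -6 - 2 L$)
$r{\left(d,U \right)} = 6 + 3 U - 4 U d$ ($r{\left(d,U \right)} = \left(- 4 d U + U\right) - \left(-6 - 2 U\right) = \left(- 4 U d + U\right) + \left(6 + 2 U\right) = \left(U - 4 U d\right) + \left(6 + 2 U\right) = 6 + 3 U - 4 U d$)
$\left(86 + r{\left(-8,s{\left(4,-3 \right)} \right)}\right)^{2} = \left(86 + \left(6 + 3 \cdot 4 - 16 \left(-8\right)\right)\right)^{2} = \left(86 + \left(6 + 12 + 128\right)\right)^{2} = \left(86 + 146\right)^{2} = 232^{2} = 53824$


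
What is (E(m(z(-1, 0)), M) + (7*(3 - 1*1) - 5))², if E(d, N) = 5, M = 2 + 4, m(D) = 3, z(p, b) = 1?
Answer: 196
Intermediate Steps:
M = 6
(E(m(z(-1, 0)), M) + (7*(3 - 1*1) - 5))² = (5 + (7*(3 - 1*1) - 5))² = (5 + (7*(3 - 1) - 5))² = (5 + (7*2 - 5))² = (5 + (14 - 5))² = (5 + 9)² = 14² = 196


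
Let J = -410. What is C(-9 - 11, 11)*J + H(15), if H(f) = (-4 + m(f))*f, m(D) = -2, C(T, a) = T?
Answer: 8110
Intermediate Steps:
H(f) = -6*f (H(f) = (-4 - 2)*f = -6*f)
C(-9 - 11, 11)*J + H(15) = (-9 - 11)*(-410) - 6*15 = -20*(-410) - 90 = 8200 - 90 = 8110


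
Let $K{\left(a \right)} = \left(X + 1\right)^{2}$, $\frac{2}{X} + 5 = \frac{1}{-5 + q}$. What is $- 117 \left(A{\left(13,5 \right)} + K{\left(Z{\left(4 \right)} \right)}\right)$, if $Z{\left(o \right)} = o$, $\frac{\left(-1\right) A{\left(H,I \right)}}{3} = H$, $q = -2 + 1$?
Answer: $\frac{4342806}{961} \approx 4519.0$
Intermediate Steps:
$q = -1$
$A{\left(H,I \right)} = - 3 H$
$X = - \frac{12}{31}$ ($X = \frac{2}{-5 + \frac{1}{-5 - 1}} = \frac{2}{-5 + \frac{1}{-6}} = \frac{2}{-5 - \frac{1}{6}} = \frac{2}{- \frac{31}{6}} = 2 \left(- \frac{6}{31}\right) = - \frac{12}{31} \approx -0.3871$)
$K{\left(a \right)} = \frac{361}{961}$ ($K{\left(a \right)} = \left(- \frac{12}{31} + 1\right)^{2} = \left(\frac{19}{31}\right)^{2} = \frac{361}{961}$)
$- 117 \left(A{\left(13,5 \right)} + K{\left(Z{\left(4 \right)} \right)}\right) = - 117 \left(\left(-3\right) 13 + \frac{361}{961}\right) = - 117 \left(-39 + \frac{361}{961}\right) = \left(-117\right) \left(- \frac{37118}{961}\right) = \frac{4342806}{961}$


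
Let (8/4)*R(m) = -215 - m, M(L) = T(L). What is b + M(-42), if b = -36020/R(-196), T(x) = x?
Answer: 71242/19 ≈ 3749.6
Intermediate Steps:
M(L) = L
R(m) = -215/2 - m/2 (R(m) = (-215 - m)/2 = -215/2 - m/2)
b = 72040/19 (b = -36020/(-215/2 - ½*(-196)) = -36020/(-215/2 + 98) = -36020/(-19/2) = -36020*(-2/19) = 72040/19 ≈ 3791.6)
b + M(-42) = 72040/19 - 42 = 71242/19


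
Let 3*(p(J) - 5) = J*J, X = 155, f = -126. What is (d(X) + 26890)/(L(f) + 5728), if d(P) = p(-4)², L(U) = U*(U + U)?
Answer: 242971/337320 ≈ 0.72030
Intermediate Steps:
L(U) = 2*U² (L(U) = U*(2*U) = 2*U²)
p(J) = 5 + J²/3 (p(J) = 5 + (J*J)/3 = 5 + J²/3)
d(P) = 961/9 (d(P) = (5 + (⅓)*(-4)²)² = (5 + (⅓)*16)² = (5 + 16/3)² = (31/3)² = 961/9)
(d(X) + 26890)/(L(f) + 5728) = (961/9 + 26890)/(2*(-126)² + 5728) = 242971/(9*(2*15876 + 5728)) = 242971/(9*(31752 + 5728)) = (242971/9)/37480 = (242971/9)*(1/37480) = 242971/337320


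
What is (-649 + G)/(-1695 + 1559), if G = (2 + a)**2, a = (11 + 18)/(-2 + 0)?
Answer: 1971/544 ≈ 3.6232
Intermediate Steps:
a = -29/2 (a = 29/(-2) = 29*(-1/2) = -29/2 ≈ -14.500)
G = 625/4 (G = (2 - 29/2)**2 = (-25/2)**2 = 625/4 ≈ 156.25)
(-649 + G)/(-1695 + 1559) = (-649 + 625/4)/(-1695 + 1559) = -1971/4/(-136) = -1971/4*(-1/136) = 1971/544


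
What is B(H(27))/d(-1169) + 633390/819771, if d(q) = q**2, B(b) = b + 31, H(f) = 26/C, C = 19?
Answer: 5482086507725/7095024824363 ≈ 0.77267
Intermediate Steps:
H(f) = 26/19
B(b) = 31 + b
B(H(27))/d(-1169) + 633390/819771 = (31 + 26/19)/((-1169)**2) + 633390/819771 = (615/19)/1366561 + 633390*(1/819771) = (615/19)*(1/1366561) + 211130/273257 = 615/25964659 + 211130/273257 = 5482086507725/7095024824363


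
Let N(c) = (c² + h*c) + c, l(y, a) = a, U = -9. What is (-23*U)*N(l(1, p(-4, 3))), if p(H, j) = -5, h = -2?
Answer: 6210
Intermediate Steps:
N(c) = c² - c (N(c) = (c² - 2*c) + c = c² - c)
(-23*U)*N(l(1, p(-4, 3))) = (-23*(-9))*(-5*(-1 - 5)) = 207*(-5*(-6)) = 207*30 = 6210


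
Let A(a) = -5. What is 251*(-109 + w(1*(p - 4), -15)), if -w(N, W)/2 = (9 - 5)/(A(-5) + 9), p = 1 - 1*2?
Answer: -27861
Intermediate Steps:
p = -1 (p = 1 - 2 = -1)
w(N, W) = -2 (w(N, W) = -2*(9 - 5)/(-5 + 9) = -8/4 = -2*1 = -2)
251*(-109 + w(1*(p - 4), -15)) = 251*(-109 - 2) = 251*(-111) = -27861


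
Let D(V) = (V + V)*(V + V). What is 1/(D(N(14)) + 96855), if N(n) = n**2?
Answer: 1/250519 ≈ 3.9917e-6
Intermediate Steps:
D(V) = 4*V**2 (D(V) = (2*V)*(2*V) = 4*V**2)
1/(D(N(14)) + 96855) = 1/(4*(14**2)**2 + 96855) = 1/(4*196**2 + 96855) = 1/(4*38416 + 96855) = 1/(153664 + 96855) = 1/250519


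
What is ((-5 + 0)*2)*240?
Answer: -2400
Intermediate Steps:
((-5 + 0)*2)*240 = -5*2*240 = -10*240 = -2400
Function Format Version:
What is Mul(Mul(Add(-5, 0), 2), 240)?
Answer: -2400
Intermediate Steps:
Mul(Mul(Add(-5, 0), 2), 240) = Mul(Mul(-5, 2), 240) = Mul(-10, 240) = -2400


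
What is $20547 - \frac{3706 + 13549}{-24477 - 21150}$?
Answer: $\frac{937515224}{45627} \approx 20547.0$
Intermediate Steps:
$20547 - \frac{3706 + 13549}{-24477 - 21150} = 20547 - \frac{17255}{-45627} = 20547 - 17255 \left(- \frac{1}{45627}\right) = 20547 - - \frac{17255}{45627} = 20547 + \frac{17255}{45627} = \frac{937515224}{45627}$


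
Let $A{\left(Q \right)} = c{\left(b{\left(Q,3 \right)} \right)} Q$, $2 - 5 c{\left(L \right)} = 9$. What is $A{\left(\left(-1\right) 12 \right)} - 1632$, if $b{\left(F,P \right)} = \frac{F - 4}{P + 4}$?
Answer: $- \frac{8076}{5} \approx -1615.2$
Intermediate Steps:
$b{\left(F,P \right)} = \frac{-4 + F}{4 + P}$
$c{\left(L \right)} = - \frac{7}{5}$ ($c{\left(L \right)} = \frac{2}{5} - \frac{9}{5} = - \frac{7}{5}$)
$A{\left(Q \right)} = - \frac{7 Q}{5}$
$A{\left(\left(-1\right) 12 \right)} - 1632 = - \frac{7 \left(\left(-1\right) 12\right)}{5} - 1632 = \left(- \frac{7}{5}\right) \left(-12\right) - 1632 = \frac{84}{5} - 1632 = - \frac{8076}{5}$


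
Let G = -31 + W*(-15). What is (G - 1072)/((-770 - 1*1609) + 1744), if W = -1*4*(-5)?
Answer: 1403/635 ≈ 2.2094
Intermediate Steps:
W = 20 (W = -4*(-5) = 20)
G = -331 (G = -31 + 20*(-15) = -31 - 300 = -331)
(G - 1072)/((-770 - 1*1609) + 1744) = (-331 - 1072)/((-770 - 1*1609) + 1744) = -1403/((-770 - 1609) + 1744) = -1403/(-2379 + 1744) = -1403/(-635) = -1403*(-1/635) = 1403/635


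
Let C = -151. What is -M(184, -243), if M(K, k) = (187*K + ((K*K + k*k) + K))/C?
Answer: 127497/151 ≈ 844.35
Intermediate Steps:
M(K, k) = -188*K/151 - K²/151 - k²/151 (M(K, k) = (187*K + ((K*K + k*k) + K))/(-151) = (187*K + ((K² + k²) + K))*(-1/151) = (187*K + (K + K² + k²))*(-1/151) = (K² + k² + 188*K)*(-1/151) = -188*K/151 - K²/151 - k²/151)
-M(184, -243) = -(-188/151*184 - 1/151*184² - 1/151*(-243)²) = -(-34592/151 - 1/151*33856 - 1/151*59049) = -(-34592/151 - 33856/151 - 59049/151) = -1*(-127497/151) = 127497/151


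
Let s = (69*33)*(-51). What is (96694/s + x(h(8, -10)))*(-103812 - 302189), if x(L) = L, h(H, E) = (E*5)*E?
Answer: -23534581202806/116127 ≈ -2.0266e+8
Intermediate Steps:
h(H, E) = 5*E² (h(H, E) = (5*E)*E = 5*E²)
s = -116127 (s = 2277*(-51) = -116127)
(96694/s + x(h(8, -10)))*(-103812 - 302189) = (96694/(-116127) + 5*(-10)²)*(-103812 - 302189) = (96694*(-1/116127) + 5*100)*(-406001) = (-96694/116127 + 500)*(-406001) = (57966806/116127)*(-406001) = -23534581202806/116127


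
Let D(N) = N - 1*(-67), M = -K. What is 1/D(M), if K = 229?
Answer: -1/162 ≈ -0.0061728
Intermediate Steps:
M = -229 (M = -1*229 = -229)
D(N) = 67 + N (D(N) = N + 67 = 67 + N)
1/D(M) = 1/(67 - 229) = 1/(-162) = -1/162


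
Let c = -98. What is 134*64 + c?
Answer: 8478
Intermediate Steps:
134*64 + c = 134*64 - 98 = 8576 - 98 = 8478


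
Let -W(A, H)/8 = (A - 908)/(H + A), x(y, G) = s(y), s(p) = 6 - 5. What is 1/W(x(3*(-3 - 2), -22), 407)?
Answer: 51/907 ≈ 0.056229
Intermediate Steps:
s(p) = 1
x(y, G) = 1
W(A, H) = -8*(-908 + A)/(A + H) (W(A, H) = -8*(A - 908)/(H + A) = -8*(-908 + A)/(A + H))
1/W(x(3*(-3 - 2), -22), 407) = 1/(8*(908 - 1*1)/(1 + 407)) = 1/(8*(908 - 1)/408) = 1/(8*(1/408)*907) = 1/(907/51) = 51/907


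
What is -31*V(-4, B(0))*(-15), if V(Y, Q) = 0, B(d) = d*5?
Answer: 0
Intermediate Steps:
B(d) = 5*d
-31*V(-4, B(0))*(-15) = -31*0*(-15) = 0*(-15) = 0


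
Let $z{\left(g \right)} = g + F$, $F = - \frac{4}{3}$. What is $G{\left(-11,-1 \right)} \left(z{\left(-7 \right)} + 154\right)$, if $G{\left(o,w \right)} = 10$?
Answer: $\frac{4370}{3} \approx 1456.7$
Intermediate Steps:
$F = - \frac{4}{3}$ ($F = \left(-4\right) \frac{1}{3} = - \frac{4}{3} \approx -1.3333$)
$z{\left(g \right)} = - \frac{4}{3} + g$ ($z{\left(g \right)} = g - \frac{4}{3} = - \frac{4}{3} + g$)
$G{\left(-11,-1 \right)} \left(z{\left(-7 \right)} + 154\right) = 10 \left(\left(- \frac{4}{3} - 7\right) + 154\right) = 10 \left(- \frac{25}{3} + 154\right) = 10 \cdot \frac{437}{3} = \frac{4370}{3}$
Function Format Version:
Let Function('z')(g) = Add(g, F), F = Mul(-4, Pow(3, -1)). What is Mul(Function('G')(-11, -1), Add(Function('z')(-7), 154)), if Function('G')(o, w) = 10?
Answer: Rational(4370, 3) ≈ 1456.7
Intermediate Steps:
F = Rational(-4, 3) (F = Mul(-4, Rational(1, 3)) = Rational(-4, 3) ≈ -1.3333)
Function('z')(g) = Add(Rational(-4, 3), g) (Function('z')(g) = Add(g, Rational(-4, 3)) = Add(Rational(-4, 3), g))
Mul(Function('G')(-11, -1), Add(Function('z')(-7), 154)) = Mul(10, Add(Add(Rational(-4, 3), -7), 154)) = Mul(10, Add(Rational(-25, 3), 154)) = Mul(10, Rational(437, 3)) = Rational(4370, 3)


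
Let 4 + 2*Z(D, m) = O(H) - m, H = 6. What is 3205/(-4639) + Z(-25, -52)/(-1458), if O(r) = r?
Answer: -177709/250506 ≈ -0.70940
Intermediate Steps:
Z(D, m) = 1 - m/2 (Z(D, m) = -2 + (6 - m)/2 = -2 + (3 - m/2) = 1 - m/2)
3205/(-4639) + Z(-25, -52)/(-1458) = 3205/(-4639) + (1 - ½*(-52))/(-1458) = 3205*(-1/4639) + (1 + 26)*(-1/1458) = -3205/4639 + 27*(-1/1458) = -3205/4639 - 1/54 = -177709/250506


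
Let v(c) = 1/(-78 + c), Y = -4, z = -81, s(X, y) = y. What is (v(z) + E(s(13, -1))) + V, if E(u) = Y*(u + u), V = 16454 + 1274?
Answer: 2820023/159 ≈ 17736.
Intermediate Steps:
V = 17728
E(u) = -8*u (E(u) = -4*(u + u) = -8*u)
(v(z) + E(s(13, -1))) + V = (1/(-78 - 81) - 8*(-1)) + 17728 = (1/(-159) + 8) + 17728 = (-1/159 + 8) + 17728 = 1271/159 + 17728 = 2820023/159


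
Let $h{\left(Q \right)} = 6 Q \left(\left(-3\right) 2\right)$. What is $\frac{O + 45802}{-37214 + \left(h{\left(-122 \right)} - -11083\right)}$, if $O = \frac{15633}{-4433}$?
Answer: $- \frac{203024633}{96368987} \approx -2.1067$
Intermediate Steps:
$O = - \frac{15633}{4433}$ ($O = 15633 \left(- \frac{1}{4433}\right) = - \frac{15633}{4433} \approx -3.5265$)
$h{\left(Q \right)} = - 36 Q$ ($h{\left(Q \right)} = 6 Q \left(-6\right) = - 36 Q$)
$\frac{O + 45802}{-37214 + \left(h{\left(-122 \right)} - -11083\right)} = \frac{- \frac{15633}{4433} + 45802}{-37214 - -15475} = \frac{203024633}{4433 \left(-37214 + \left(4392 + 11083\right)\right)} = \frac{203024633}{4433 \left(-37214 + 15475\right)} = \frac{203024633}{4433 \left(-21739\right)} = \frac{203024633}{4433} \left(- \frac{1}{21739}\right) = - \frac{203024633}{96368987}$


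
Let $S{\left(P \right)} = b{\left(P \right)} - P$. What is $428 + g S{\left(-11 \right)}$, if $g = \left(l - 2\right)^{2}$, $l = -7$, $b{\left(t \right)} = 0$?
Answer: $1319$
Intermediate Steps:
$g = 81$ ($g = \left(-7 - 2\right)^{2} = \left(-9\right)^{2} = 81$)
$S{\left(P \right)} = - P$ ($S{\left(P \right)} = 0 - P = - P$)
$428 + g S{\left(-11 \right)} = 428 + 81 \left(\left(-1\right) \left(-11\right)\right) = 428 + 81 \cdot 11 = 428 + 891 = 1319$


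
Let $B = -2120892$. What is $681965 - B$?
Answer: $2802857$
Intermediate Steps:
$681965 - B = 681965 - -2120892 = 681965 + 2120892 = 2802857$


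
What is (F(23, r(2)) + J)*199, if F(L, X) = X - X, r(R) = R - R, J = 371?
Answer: 73829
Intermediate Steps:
r(R) = 0
F(L, X) = 0
(F(23, r(2)) + J)*199 = (0 + 371)*199 = 371*199 = 73829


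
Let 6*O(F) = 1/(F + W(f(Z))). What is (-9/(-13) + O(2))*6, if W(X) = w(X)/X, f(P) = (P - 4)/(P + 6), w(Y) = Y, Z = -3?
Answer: 175/39 ≈ 4.4872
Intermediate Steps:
f(P) = (-4 + P)/(6 + P)
W(X) = 1 (W(X) = X/X = 1)
O(F) = 1/(6*(1 + F)) (O(F) = 1/(6*(F + 1)) = 1/(6*(1 + F)))
(-9/(-13) + O(2))*6 = (-9/(-13) + 1/(6*(1 + 2)))*6 = (-9*(-1/13) + (⅙)/3)*6 = (9/13 + (⅙)*(⅓))*6 = (9/13 + 1/18)*6 = (175/234)*6 = 175/39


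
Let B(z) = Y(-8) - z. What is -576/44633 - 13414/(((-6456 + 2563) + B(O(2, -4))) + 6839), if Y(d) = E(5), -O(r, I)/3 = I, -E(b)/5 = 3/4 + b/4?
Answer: -300195643/65253446 ≈ -4.6005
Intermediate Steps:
E(b) = -15/4 - 5*b/4 (E(b) = -5*(3/4 + b/4) = -15/4 - 5*b/4)
O(r, I) = -3*I
Y(d) = -10 (Y(d) = -15/4 - 5/4*5 = -15/4 - 25/4 = -10)
B(z) = -10 - z
-576/44633 - 13414/(((-6456 + 2563) + B(O(2, -4))) + 6839) = -576/44633 - 13414/(((-6456 + 2563) + (-10 - (-3)*(-4))) + 6839) = -576*1/44633 - 13414/((-3893 + (-10 - 1*12)) + 6839) = -576/44633 - 13414/((-3893 + (-10 - 12)) + 6839) = -576/44633 - 13414/((-3893 - 22) + 6839) = -576/44633 - 13414/(-3915 + 6839) = -576/44633 - 13414/2924 = -576/44633 - 13414*1/2924 = -576/44633 - 6707/1462 = -300195643/65253446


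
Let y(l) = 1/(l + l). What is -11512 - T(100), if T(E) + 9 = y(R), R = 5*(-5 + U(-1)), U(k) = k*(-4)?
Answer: -115029/10 ≈ -11503.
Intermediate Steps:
U(k) = -4*k
R = -5 (R = 5*(-5 - 4*(-1)) = 5*(-5 + 4) = 5*(-1) = -5)
y(l) = 1/(2*l)
T(E) = -91/10 (T(E) = -9 + (½)/(-5) = -9 + (½)*(-⅕) = -9 - ⅒ = -91/10)
-11512 - T(100) = -11512 - 1*(-91/10) = -11512 + 91/10 = -115029/10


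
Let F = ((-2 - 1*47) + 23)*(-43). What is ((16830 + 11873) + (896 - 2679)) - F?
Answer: 25802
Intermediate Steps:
F = 1118 (F = ((-2 - 47) + 23)*(-43) = (-49 + 23)*(-43) = -26*(-43) = 1118)
((16830 + 11873) + (896 - 2679)) - F = ((16830 + 11873) + (896 - 2679)) - 1*1118 = (28703 - 1783) - 1118 = 26920 - 1118 = 25802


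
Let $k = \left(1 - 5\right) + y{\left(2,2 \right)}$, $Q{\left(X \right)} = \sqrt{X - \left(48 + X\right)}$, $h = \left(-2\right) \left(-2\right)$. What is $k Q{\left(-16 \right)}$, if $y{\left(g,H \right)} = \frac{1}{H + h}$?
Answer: $- \frac{46 i \sqrt{3}}{3} \approx - 26.558 i$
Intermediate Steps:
$h = 4$
$Q{\left(X \right)} = 4 i \sqrt{3}$ ($Q{\left(X \right)} = \sqrt{-48} = 4 i \sqrt{3}$)
$y{\left(g,H \right)} = \frac{1}{4 + H}$ ($y{\left(g,H \right)} = \frac{1}{H + 4} = \frac{1}{4 + H}$)
$k = - \frac{23}{6}$ ($k = \left(1 - 5\right) + \frac{1}{4 + 2} = -4 + \frac{1}{6} = - \frac{23}{6} \approx -3.8333$)
$k Q{\left(-16 \right)} = - \frac{23 \cdot 4 i \sqrt{3}}{6} = - \frac{46 i \sqrt{3}}{3}$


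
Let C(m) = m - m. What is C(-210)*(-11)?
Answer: 0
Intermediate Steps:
C(m) = 0
C(-210)*(-11) = 0*(-11) = 0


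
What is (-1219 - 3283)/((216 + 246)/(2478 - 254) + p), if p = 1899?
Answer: -5006224/2111919 ≈ -2.3705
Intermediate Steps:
(-1219 - 3283)/((216 + 246)/(2478 - 254) + p) = (-1219 - 3283)/((216 + 246)/(2478 - 254) + 1899) = -4502/(462/2224 + 1899) = -4502/(462*(1/2224) + 1899) = -4502/(231/1112 + 1899) = -4502/2111919/1112 = -4502*1112/2111919 = -5006224/2111919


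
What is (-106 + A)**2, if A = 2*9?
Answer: 7744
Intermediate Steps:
A = 18
(-106 + A)**2 = (-106 + 18)**2 = (-88)**2 = 7744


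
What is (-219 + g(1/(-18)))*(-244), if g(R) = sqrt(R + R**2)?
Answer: 53436 - 122*I*sqrt(17)/9 ≈ 53436.0 - 55.891*I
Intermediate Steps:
(-219 + g(1/(-18)))*(-244) = (-219 + sqrt((1 + 1/(-18))/(-18)))*(-244) = (-219 + sqrt(-(1 - 1/18)/18))*(-244) = (-219 + sqrt(-1/18*17/18))*(-244) = (-219 + sqrt(-17/324))*(-244) = (-219 + I*sqrt(17)/18)*(-244) = 53436 - 122*I*sqrt(17)/9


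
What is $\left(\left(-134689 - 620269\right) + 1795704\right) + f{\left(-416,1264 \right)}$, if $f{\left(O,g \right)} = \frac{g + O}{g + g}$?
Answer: $\frac{164437921}{158} \approx 1.0407 \cdot 10^{6}$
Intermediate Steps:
$f{\left(O,g \right)} = \frac{O + g}{2 g}$
$\left(\left(-134689 - 620269\right) + 1795704\right) + f{\left(-416,1264 \right)} = \left(\left(-134689 - 620269\right) + 1795704\right) + \frac{-416 + 1264}{2 \cdot 1264} = \left(-754958 + 1795704\right) + \frac{1}{2} \cdot \frac{1}{1264} \cdot 848 = 1040746 + \frac{53}{158} = \frac{164437921}{158}$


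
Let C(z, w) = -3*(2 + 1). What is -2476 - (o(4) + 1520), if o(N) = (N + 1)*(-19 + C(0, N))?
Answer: -3856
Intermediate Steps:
C(z, w) = -9 (C(z, w) = -3*3 = -9)
o(N) = -28 - 28*N (o(N) = (N + 1)*(-19 - 9) = (1 + N)*(-28) = -28 - 28*N)
-2476 - (o(4) + 1520) = -2476 - ((-28 - 28*4) + 1520) = -2476 - ((-28 - 112) + 1520) = -2476 - (-140 + 1520) = -2476 - 1*1380 = -2476 - 1380 = -3856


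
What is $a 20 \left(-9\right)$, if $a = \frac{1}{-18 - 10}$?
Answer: $\frac{45}{7} \approx 6.4286$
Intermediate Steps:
$a = - \frac{1}{28}$ ($a = \frac{1}{-28} = - \frac{1}{28} \approx -0.035714$)
$a 20 \left(-9\right) = \left(- \frac{1}{28}\right) 20 \left(-9\right) = \left(- \frac{5}{7}\right) \left(-9\right) = \frac{45}{7}$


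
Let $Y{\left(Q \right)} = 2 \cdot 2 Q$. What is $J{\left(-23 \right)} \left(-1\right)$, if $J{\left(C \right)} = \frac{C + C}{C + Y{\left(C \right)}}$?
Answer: $- \frac{2}{5} \approx -0.4$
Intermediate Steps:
$Y{\left(Q \right)} = 4 Q$
$J{\left(C \right)} = \frac{2}{5}$ ($J{\left(C \right)} = \frac{C + C}{C + 4 C} = \frac{2 C}{5 C} = 2 C \frac{1}{5 C} = \frac{2}{5}$)
$J{\left(-23 \right)} \left(-1\right) = \frac{2}{5} \left(-1\right) = - \frac{2}{5}$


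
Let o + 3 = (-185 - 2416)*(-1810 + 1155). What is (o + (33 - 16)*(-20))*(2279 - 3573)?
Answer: -2204085728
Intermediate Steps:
o = 1703652 (o = -3 + (-185 - 2416)*(-1810 + 1155) = -3 - 2601*(-655) = -3 + 1703655 = 1703652)
(o + (33 - 16)*(-20))*(2279 - 3573) = (1703652 + (33 - 16)*(-20))*(2279 - 3573) = (1703652 + 17*(-20))*(-1294) = (1703652 - 340)*(-1294) = 1703312*(-1294) = -2204085728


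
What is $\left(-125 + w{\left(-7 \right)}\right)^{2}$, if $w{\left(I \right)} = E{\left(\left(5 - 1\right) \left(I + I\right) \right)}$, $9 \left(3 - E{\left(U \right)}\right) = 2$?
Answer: $\frac{1210000}{81} \approx 14938.0$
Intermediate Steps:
$E{\left(U \right)} = \frac{25}{9}$ ($E{\left(U \right)} = 3 - \frac{2}{9} = \frac{25}{9}$)
$w{\left(I \right)} = \frac{25}{9}$
$\left(-125 + w{\left(-7 \right)}\right)^{2} = \left(-125 + \frac{25}{9}\right)^{2} = \left(- \frac{1100}{9}\right)^{2} = \frac{1210000}{81}$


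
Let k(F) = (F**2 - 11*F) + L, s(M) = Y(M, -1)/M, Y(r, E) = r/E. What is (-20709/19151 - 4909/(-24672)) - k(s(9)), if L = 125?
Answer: -65148525853/472493472 ≈ -137.88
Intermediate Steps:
s(M) = -1 (s(M) = (M/(-1))/M = (M*(-1))/M = (-M)/M = -1)
k(F) = 125 + F**2 - 11*F (k(F) = (F**2 - 11*F) + 125 = 125 + F**2 - 11*F)
(-20709/19151 - 4909/(-24672)) - k(s(9)) = (-20709/19151 - 4909/(-24672)) - (125 + (-1)**2 - 11*(-1)) = (-20709*1/19151 - 4909*(-1/24672)) - (125 + 1 + 11) = (-20709/19151 + 4909/24672) - 1*137 = -416920189/472493472 - 137 = -65148525853/472493472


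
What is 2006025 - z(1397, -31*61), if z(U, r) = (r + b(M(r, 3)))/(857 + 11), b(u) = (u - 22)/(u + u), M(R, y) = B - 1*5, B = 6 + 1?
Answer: 435307899/217 ≈ 2.0060e+6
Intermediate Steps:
B = 7
M(R, y) = 2 (M(R, y) = 7 - 1*5 = 7 - 5 = 2)
b(u) = (-22 + u)/(2*u) (b(u) = (-22 + u)/((2*u)) = (-22 + u)*(1/(2*u)) = (-22 + u)/(2*u))
z(U, r) = -5/868 + r/868 (z(U, r) = (r + (1/2)*(-22 + 2)/2)/(857 + 11) = (r + (1/2)*(1/2)*(-20))/868 = (r - 5)*(1/868) = (-5 + r)*(1/868) = -5/868 + r/868)
2006025 - z(1397, -31*61) = 2006025 - (-5/868 + (-31*61)/868) = 2006025 - (-5/868 + (1/868)*(-1891)) = 2006025 - (-5/868 - 61/28) = 2006025 - 1*(-474/217) = 2006025 + 474/217 = 435307899/217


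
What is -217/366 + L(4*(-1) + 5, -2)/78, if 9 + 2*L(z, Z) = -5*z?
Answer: -1624/2379 ≈ -0.68264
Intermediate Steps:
L(z, Z) = -9/2 - 5*z/2 (L(z, Z) = -9/2 + (-5*z)/2 = -9/2 - 5*z/2)
-217/366 + L(4*(-1) + 5, -2)/78 = -217/366 + (-9/2 - 5*(4*(-1) + 5)/2)/78 = -217*1/366 + (-9/2 - 5*(-4 + 5)/2)*(1/78) = -217/366 + (-9/2 - 5/2*1)*(1/78) = -217/366 + (-9/2 - 5/2)*(1/78) = -217/366 - 7*1/78 = -217/366 - 7/78 = -1624/2379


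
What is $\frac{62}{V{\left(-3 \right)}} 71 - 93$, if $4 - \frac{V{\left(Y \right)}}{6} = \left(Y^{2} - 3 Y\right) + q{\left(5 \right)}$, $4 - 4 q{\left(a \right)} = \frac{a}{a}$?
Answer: $- \frac{25265}{177} \approx -142.74$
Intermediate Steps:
$q{\left(a \right)} = \frac{3}{4}$ ($q{\left(a \right)} = 1 - \frac{a \frac{1}{a}}{4} = 1 - \frac{1}{4} = \frac{3}{4}$)
$V{\left(Y \right)} = \frac{39}{2} - 6 Y^{2} + 18 Y$ ($V{\left(Y \right)} = 24 - 6 \left(\left(Y^{2} - 3 Y\right) + \frac{3}{4}\right) = 24 - 6 \left(\frac{3}{4} + Y^{2} - 3 Y\right) = 24 - \left(\frac{9}{2} - 18 Y + 6 Y^{2}\right) = \frac{39}{2} - 6 Y^{2} + 18 Y$)
$\frac{62}{V{\left(-3 \right)}} 71 - 93 = \frac{62}{\frac{39}{2} - 6 \left(-3\right)^{2} + 18 \left(-3\right)} 71 - 93 = \frac{62}{\frac{39}{2} - 54 - 54} \cdot 71 - 93 = \frac{62}{- \frac{177}{2}} \cdot 71 - 93 = 62 \left(- \frac{2}{177}\right) 71 - 93 = \left(- \frac{124}{177}\right) 71 - 93 = - \frac{8804}{177} - 93 = - \frac{25265}{177}$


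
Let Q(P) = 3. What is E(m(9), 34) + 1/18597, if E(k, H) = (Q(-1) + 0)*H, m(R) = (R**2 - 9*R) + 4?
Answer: 1896895/18597 ≈ 102.00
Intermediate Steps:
m(R) = 4 + R**2 - 9*R
E(k, H) = 3*H (E(k, H) = (3 + 0)*H = 3*H)
E(m(9), 34) + 1/18597 = 3*34 + 1/18597 = 102 + 1/18597 = 1896895/18597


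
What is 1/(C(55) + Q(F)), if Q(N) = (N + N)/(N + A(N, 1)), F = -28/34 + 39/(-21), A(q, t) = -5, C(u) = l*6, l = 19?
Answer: 457/52417 ≈ 0.0087186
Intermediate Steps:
C(u) = 114 (C(u) = 19*6 = 114)
F = -319/119 (F = -28*1/34 + 39*(-1/21) = -14/17 - 13/7 = -319/119 ≈ -2.6807)
Q(N) = 2*N/(-5 + N) (Q(N) = (N + N)/(N - 5) = (2*N)/(-5 + N) = 2*N/(-5 + N))
1/(C(55) + Q(F)) = 1/(114 + 2*(-319/119)/(-5 - 319/119)) = 1/(114 + 2*(-319/119)/(-914/119)) = 1/(114 + 2*(-319/119)*(-119/914)) = 1/(114 + 319/457) = 1/(52417/457) = 457/52417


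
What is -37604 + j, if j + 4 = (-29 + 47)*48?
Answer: -36744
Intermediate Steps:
j = 860 (j = -4 + (-29 + 47)*48 = -4 + 18*48 = -4 + 864 = 860)
-37604 + j = -37604 + 860 = -36744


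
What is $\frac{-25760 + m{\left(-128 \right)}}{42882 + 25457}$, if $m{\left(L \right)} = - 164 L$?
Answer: $- \frac{4768}{68339} \approx -0.06977$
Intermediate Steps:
$\frac{-25760 + m{\left(-128 \right)}}{42882 + 25457} = \frac{-25760 - -20992}{42882 + 25457} = \frac{-25760 + 20992}{68339} = \left(-4768\right) \frac{1}{68339} = - \frac{4768}{68339}$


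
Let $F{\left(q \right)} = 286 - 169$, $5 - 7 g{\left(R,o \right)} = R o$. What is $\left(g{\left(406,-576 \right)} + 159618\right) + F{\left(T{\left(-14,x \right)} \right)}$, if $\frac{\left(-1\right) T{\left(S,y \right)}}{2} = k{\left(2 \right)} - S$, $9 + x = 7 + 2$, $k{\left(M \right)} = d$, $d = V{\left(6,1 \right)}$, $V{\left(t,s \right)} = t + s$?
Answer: $\frac{1352006}{7} \approx 1.9314 \cdot 10^{5}$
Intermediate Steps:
$V{\left(t,s \right)} = s + t$
$d = 7$ ($d = 1 + 6 = 7$)
$k{\left(M \right)} = 7$
$g{\left(R,o \right)} = \frac{5}{7} - \frac{R o}{7}$
$x = 0$ ($x = -9 + \left(7 + 2\right) = -9 + 9 = 0$)
$T{\left(S,y \right)} = -14 + 2 S$ ($T{\left(S,y \right)} = - 2 \left(7 - S\right) = -14 + 2 S$)
$F{\left(q \right)} = 117$ ($F{\left(q \right)} = 286 - 169 = 117$)
$\left(g{\left(406,-576 \right)} + 159618\right) + F{\left(T{\left(-14,x \right)} \right)} = \left(\left(\frac{5}{7} - 58 \left(-576\right)\right) + 159618\right) + 117 = \left(\left(\frac{5}{7} + 33408\right) + 159618\right) + 117 = \left(\frac{233861}{7} + 159618\right) + 117 = \frac{1351187}{7} + 117 = \frac{1352006}{7}$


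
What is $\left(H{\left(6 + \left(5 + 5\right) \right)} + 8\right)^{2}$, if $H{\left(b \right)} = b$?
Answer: $576$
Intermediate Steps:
$\left(H{\left(6 + \left(5 + 5\right) \right)} + 8\right)^{2} = \left(\left(6 + \left(5 + 5\right)\right) + 8\right)^{2} = \left(\left(6 + 10\right) + 8\right)^{2} = \left(16 + 8\right)^{2} = 24^{2} = 576$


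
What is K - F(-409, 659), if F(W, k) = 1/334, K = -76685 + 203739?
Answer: 42436035/334 ≈ 1.2705e+5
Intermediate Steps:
K = 127054
F(W, k) = 1/334
K - F(-409, 659) = 127054 - 1*1/334 = 127054 - 1/334 = 42436035/334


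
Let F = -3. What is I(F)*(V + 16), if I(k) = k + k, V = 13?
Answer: -174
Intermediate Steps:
I(k) = 2*k
I(F)*(V + 16) = (2*(-3))*(13 + 16) = -6*29 = -174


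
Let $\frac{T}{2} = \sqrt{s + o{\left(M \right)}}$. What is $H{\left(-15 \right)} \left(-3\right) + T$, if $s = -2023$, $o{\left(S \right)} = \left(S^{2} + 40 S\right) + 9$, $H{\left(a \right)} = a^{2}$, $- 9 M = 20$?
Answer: $-675 + \frac{2 i \sqrt{169934}}{9} \approx -675.0 + 91.607 i$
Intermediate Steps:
$M = - \frac{20}{9}$ ($M = \left(- \frac{1}{9}\right) 20 = - \frac{20}{9} \approx -2.2222$)
$o{\left(S \right)} = 9 + S^{2} + 40 S$
$T = \frac{2 i \sqrt{169934}}{9}$ ($T = 2 \sqrt{-2023 + \left(9 + \left(- \frac{20}{9}\right)^{2} + 40 \left(- \frac{20}{9}\right)\right)} = 2 \sqrt{-2023 + \left(9 + \frac{400}{81} - \frac{800}{9}\right)} = 2 \sqrt{-2023 - \frac{6071}{81}} = 2 \sqrt{- \frac{169934}{81}} = 2 \frac{i \sqrt{169934}}{9} = \frac{2 i \sqrt{169934}}{9} \approx 91.607 i$)
$H{\left(-15 \right)} \left(-3\right) + T = \left(-15\right)^{2} \left(-3\right) + \frac{2 i \sqrt{169934}}{9} = 225 \left(-3\right) + \frac{2 i \sqrt{169934}}{9} = -675 + \frac{2 i \sqrt{169934}}{9}$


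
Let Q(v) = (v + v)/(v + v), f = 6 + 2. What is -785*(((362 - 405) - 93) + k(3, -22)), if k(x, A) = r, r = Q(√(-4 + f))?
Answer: 105975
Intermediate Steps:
f = 8
Q(v) = 1 (Q(v) = (2*v)/((2*v)) = (2*v)*(1/(2*v)) = 1)
r = 1
k(x, A) = 1
-785*(((362 - 405) - 93) + k(3, -22)) = -785*(((362 - 405) - 93) + 1) = -785*((-43 - 93) + 1) = -785*(-136 + 1) = -785*(-135) = 105975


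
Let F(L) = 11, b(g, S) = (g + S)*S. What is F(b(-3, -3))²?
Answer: 121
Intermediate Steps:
b(g, S) = S*(S + g) (b(g, S) = (S + g)*S = S*(S + g))
F(b(-3, -3))² = 11² = 121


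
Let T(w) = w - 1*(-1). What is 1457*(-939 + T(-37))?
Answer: -1420575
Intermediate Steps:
T(w) = 1 + w (T(w) = w + 1 = 1 + w)
1457*(-939 + T(-37)) = 1457*(-939 + (1 - 37)) = 1457*(-939 - 36) = 1457*(-975) = -1420575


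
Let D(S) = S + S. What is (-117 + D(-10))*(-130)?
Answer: 17810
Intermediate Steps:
D(S) = 2*S
(-117 + D(-10))*(-130) = (-117 + 2*(-10))*(-130) = (-117 - 20)*(-130) = -137*(-130) = 17810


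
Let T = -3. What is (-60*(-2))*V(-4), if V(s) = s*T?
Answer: 1440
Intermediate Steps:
V(s) = -3*s (V(s) = s*(-3) = -3*s)
(-60*(-2))*V(-4) = (-60*(-2))*(-3*(-4)) = -12*(-10)*12 = 120*12 = 1440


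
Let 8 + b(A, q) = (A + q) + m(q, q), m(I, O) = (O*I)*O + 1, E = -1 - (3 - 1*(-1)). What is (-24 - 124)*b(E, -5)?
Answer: 21016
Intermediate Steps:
E = -5 (E = -1 - (3 + 1) = -1 - 1*4 = -1 - 4 = -5)
m(I, O) = 1 + I*O² (m(I, O) = (I*O)*O + 1 = I*O² + 1 = 1 + I*O²)
b(A, q) = -7 + A + q + q³ (b(A, q) = -8 + ((A + q) + (1 + q*q²)) = -8 + ((A + q) + (1 + q³)) = -8 + (1 + A + q + q³) = -7 + A + q + q³)
(-24 - 124)*b(E, -5) = (-24 - 124)*(-7 - 5 - 5 + (-5)³) = -148*(-7 - 5 - 5 - 125) = -148*(-142) = 21016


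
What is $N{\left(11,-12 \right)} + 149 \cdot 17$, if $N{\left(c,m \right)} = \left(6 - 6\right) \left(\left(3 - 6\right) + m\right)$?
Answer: $2533$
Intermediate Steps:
$N{\left(c,m \right)} = 0$ ($N{\left(c,m \right)} = 0 \left(\left(3 - 6\right) + m\right) = 0 \left(-3 + m\right) = 0$)
$N{\left(11,-12 \right)} + 149 \cdot 17 = 0 + 149 \cdot 17 = 0 + 2533 = 2533$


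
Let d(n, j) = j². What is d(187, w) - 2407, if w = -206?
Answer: 40029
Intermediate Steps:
d(187, w) - 2407 = (-206)² - 2407 = 42436 - 2407 = 40029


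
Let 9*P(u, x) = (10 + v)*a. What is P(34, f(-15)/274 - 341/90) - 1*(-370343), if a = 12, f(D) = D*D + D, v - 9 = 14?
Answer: 370387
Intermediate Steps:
v = 23 (v = 9 + 14 = 23)
f(D) = D + D² (f(D) = D² + D = D + D²)
P(u, x) = 44 (P(u, x) = ((10 + 23)*12)/9 = (33*12)/9 = (⅑)*396 = 44)
P(34, f(-15)/274 - 341/90) - 1*(-370343) = 44 - 1*(-370343) = 44 + 370343 = 370387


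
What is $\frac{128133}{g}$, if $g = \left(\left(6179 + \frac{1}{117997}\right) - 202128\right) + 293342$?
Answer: $\frac{15119309601}{11492081822} \approx 1.3156$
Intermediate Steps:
$g = \frac{11492081822}{117997}$ ($g = \left(\left(6179 + \frac{1}{117997}\right) - 202128\right) + 293342 = \left(\frac{729103464}{117997} - 202128\right) + 293342 = - \frac{23121394152}{117997} + 293342 = \frac{11492081822}{117997} \approx 97393.0$)
$\frac{128133}{g} = \frac{128133}{\frac{11492081822}{117997}} = 128133 \cdot \frac{117997}{11492081822} = \frac{15119309601}{11492081822}$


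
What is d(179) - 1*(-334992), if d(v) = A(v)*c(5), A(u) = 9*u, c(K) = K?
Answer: 343047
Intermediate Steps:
d(v) = 45*v (d(v) = (9*v)*5 = 45*v)
d(179) - 1*(-334992) = 45*179 - 1*(-334992) = 8055 + 334992 = 343047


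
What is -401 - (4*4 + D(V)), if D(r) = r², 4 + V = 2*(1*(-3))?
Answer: -517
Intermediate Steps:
V = -10 (V = -4 + 2*(1*(-3)) = -4 + 2*(-3) = -4 - 6 = -10)
-401 - (4*4 + D(V)) = -401 - (4*4 + (-10)²) = -401 - (16 + 100) = -401 - 1*116 = -401 - 116 = -517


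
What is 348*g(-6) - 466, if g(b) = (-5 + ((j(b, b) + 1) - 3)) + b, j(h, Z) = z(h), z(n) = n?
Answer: -7078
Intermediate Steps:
j(h, Z) = h
g(b) = -7 + 2*b (g(b) = (-5 + ((b + 1) - 3)) + b = (-5 + ((1 + b) - 3)) + b = (-5 + (-2 + b)) + b = (-7 + b) + b = -7 + 2*b)
348*g(-6) - 466 = 348*(-7 + 2*(-6)) - 466 = 348*(-7 - 12) - 466 = 348*(-19) - 466 = -6612 - 466 = -7078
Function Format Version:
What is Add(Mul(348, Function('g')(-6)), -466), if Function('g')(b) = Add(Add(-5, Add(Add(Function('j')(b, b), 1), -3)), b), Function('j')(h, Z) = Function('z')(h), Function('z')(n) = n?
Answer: -7078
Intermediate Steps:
Function('j')(h, Z) = h
Function('g')(b) = Add(-7, Mul(2, b)) (Function('g')(b) = Add(Add(-5, Add(Add(b, 1), -3)), b) = Add(Add(-5, Add(Add(1, b), -3)), b) = Add(Add(-5, Add(-2, b)), b) = Add(Add(-7, b), b) = Add(-7, Mul(2, b)))
Add(Mul(348, Function('g')(-6)), -466) = Add(Mul(348, Add(-7, Mul(2, -6))), -466) = Add(Mul(348, Add(-7, -12)), -466) = Add(Mul(348, -19), -466) = Add(-6612, -466) = -7078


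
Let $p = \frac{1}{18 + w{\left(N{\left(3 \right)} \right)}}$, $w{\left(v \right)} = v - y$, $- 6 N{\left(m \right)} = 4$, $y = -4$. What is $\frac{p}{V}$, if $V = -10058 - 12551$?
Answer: $- \frac{3}{1446976} \approx -2.0733 \cdot 10^{-6}$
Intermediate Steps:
$N{\left(m \right)} = - \frac{2}{3}$ ($N{\left(m \right)} = \left(- \frac{1}{6}\right) 4 = - \frac{2}{3}$)
$V = -22609$ ($V = -10058 - 12551 = -22609$)
$w{\left(v \right)} = 4 + v$ ($w{\left(v \right)} = v - -4 = v + 4 = 4 + v$)
$p = \frac{3}{64}$ ($p = \frac{1}{18 + \left(4 - \frac{2}{3}\right)} = \frac{1}{18 + \frac{10}{3}} = \frac{1}{\frac{64}{3}} = \frac{3}{64} \approx 0.046875$)
$\frac{p}{V} = \frac{3}{64 \left(-22609\right)} = \frac{3}{64} \left(- \frac{1}{22609}\right) = - \frac{3}{1446976}$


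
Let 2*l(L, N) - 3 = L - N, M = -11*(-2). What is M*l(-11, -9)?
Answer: 11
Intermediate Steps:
M = 22
l(L, N) = 3/2 + L/2 - N/2 (l(L, N) = 3/2 + (L - N)/2 = 3/2 + (L/2 - N/2) = 3/2 + L/2 - N/2)
M*l(-11, -9) = 22*(3/2 + (½)*(-11) - ½*(-9)) = 22*(3/2 - 11/2 + 9/2) = 22*(½) = 11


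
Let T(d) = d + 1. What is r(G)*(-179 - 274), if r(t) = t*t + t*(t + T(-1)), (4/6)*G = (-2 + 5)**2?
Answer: -330237/2 ≈ -1.6512e+5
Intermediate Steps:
G = 27/2 (G = 3*(-2 + 5)**2/2 = (3/2)*3**2 = (3/2)*9 = 27/2 ≈ 13.500)
T(d) = 1 + d
r(t) = 2*t**2 (r(t) = t*t + t*(t + (1 - 1)) = t**2 + t*(t + 0) = t**2 + t*t = t**2 + t**2 = 2*t**2)
r(G)*(-179 - 274) = (2*(27/2)**2)*(-179 - 274) = (2*(729/4))*(-453) = (729/2)*(-453) = -330237/2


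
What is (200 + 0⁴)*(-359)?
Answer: -71800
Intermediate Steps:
(200 + 0⁴)*(-359) = (200 + 0)*(-359) = 200*(-359) = -71800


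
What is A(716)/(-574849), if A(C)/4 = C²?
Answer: -2050624/574849 ≈ -3.5672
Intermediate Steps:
A(C) = 4*C²
A(716)/(-574849) = (4*716²)/(-574849) = (4*512656)*(-1/574849) = 2050624*(-1/574849) = -2050624/574849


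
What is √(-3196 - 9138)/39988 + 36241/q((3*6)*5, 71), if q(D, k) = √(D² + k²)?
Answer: 36241*√13141/13141 + I*√12334/39988 ≈ 316.14 + 0.0027773*I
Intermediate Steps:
√(-3196 - 9138)/39988 + 36241/q((3*6)*5, 71) = √(-3196 - 9138)/39988 + 36241/(√(((3*6)*5)² + 71²)) = √(-12334)*(1/39988) + 36241/(√((18*5)² + 5041)) = (I*√12334)*(1/39988) + 36241/(√(90² + 5041)) = I*√12334/39988 + 36241/(√(8100 + 5041)) = I*√12334/39988 + 36241/(√13141) = I*√12334/39988 + 36241*(√13141/13141) = I*√12334/39988 + 36241*√13141/13141 = 36241*√13141/13141 + I*√12334/39988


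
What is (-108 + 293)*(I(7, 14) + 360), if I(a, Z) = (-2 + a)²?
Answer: 71225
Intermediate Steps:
(-108 + 293)*(I(7, 14) + 360) = (-108 + 293)*((-2 + 7)² + 360) = 185*(5² + 360) = 185*(25 + 360) = 185*385 = 71225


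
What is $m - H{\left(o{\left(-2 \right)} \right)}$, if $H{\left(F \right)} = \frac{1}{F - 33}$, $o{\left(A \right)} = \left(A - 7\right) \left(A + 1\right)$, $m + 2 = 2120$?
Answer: $\frac{50833}{24} \approx 2118.0$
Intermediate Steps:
$m = 2118$ ($m = -2 + 2120 = 2118$)
$o{\left(A \right)} = \left(1 + A\right) \left(-7 + A\right)$ ($o{\left(A \right)} = \left(-7 + A\right) \left(1 + A\right) = \left(1 + A\right) \left(-7 + A\right)$)
$H{\left(F \right)} = \frac{1}{-33 + F}$
$m - H{\left(o{\left(-2 \right)} \right)} = 2118 - \frac{1}{-33 - \left(-5 - 4\right)} = 2118 - \frac{1}{-33 + \left(-7 + 4 + 12\right)} = 2118 - \frac{1}{-33 + 9} = 2118 - \frac{1}{-24} = 2118 - - \frac{1}{24} = 2118 + \frac{1}{24} = \frac{50833}{24}$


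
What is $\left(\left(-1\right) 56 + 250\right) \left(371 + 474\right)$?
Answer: $163930$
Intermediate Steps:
$\left(\left(-1\right) 56 + 250\right) \left(371 + 474\right) = \left(-56 + 250\right) 845 = 194 \cdot 845 = 163930$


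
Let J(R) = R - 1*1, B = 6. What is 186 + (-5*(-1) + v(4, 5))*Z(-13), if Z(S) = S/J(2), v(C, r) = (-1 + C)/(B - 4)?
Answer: 203/2 ≈ 101.50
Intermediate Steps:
v(C, r) = -½ + C/2 (v(C, r) = (-1 + C)/(6 - 4) = (-1 + C)/2 = (-1 + C)*(½) = -½ + C/2)
J(R) = -1 + R (J(R) = R - 1 = -1 + R)
Z(S) = S (Z(S) = S/(-1 + 2) = S/1 = S*1 = S)
186 + (-5*(-1) + v(4, 5))*Z(-13) = 186 + (-5*(-1) + (-½ + (½)*4))*(-13) = 186 + (5 + (-½ + 2))*(-13) = 186 + (5 + 3/2)*(-13) = 186 + (13/2)*(-13) = 186 - 169/2 = 203/2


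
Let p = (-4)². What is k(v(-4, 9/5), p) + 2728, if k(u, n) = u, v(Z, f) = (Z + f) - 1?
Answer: 13624/5 ≈ 2724.8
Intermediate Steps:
v(Z, f) = -1 + Z + f
p = 16
k(v(-4, 9/5), p) + 2728 = (-1 - 4 + 9/5) + 2728 = -16/5 + 2728 = 13624/5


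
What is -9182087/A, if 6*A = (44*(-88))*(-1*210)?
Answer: -9182087/135520 ≈ -67.755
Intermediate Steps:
A = 135520 (A = ((44*(-88))*(-1*210))/6 = (-3872*(-210))/6 = (1/6)*813120 = 135520)
-9182087/A = -9182087/135520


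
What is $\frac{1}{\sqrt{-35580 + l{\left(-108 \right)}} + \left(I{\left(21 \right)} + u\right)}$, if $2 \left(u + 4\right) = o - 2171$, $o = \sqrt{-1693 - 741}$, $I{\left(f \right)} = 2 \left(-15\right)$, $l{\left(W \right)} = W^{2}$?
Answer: $\frac{2}{-2239 + i \sqrt{2434} + 4 i \sqrt{5979}} \approx -0.00087091 - 0.0001395 i$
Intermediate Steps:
$I{\left(f \right)} = -30$
$o = i \sqrt{2434}$ ($o = \sqrt{-2434} = i \sqrt{2434} \approx 49.336 i$)
$u = - \frac{2179}{2} + \frac{i \sqrt{2434}}{2}$ ($u = -4 + \frac{i \sqrt{2434} - 2171}{2} = -4 + \frac{-2171 + i \sqrt{2434}}{2} = -4 - \left(\frac{2171}{2} - \frac{i \sqrt{2434}}{2}\right) = - \frac{2179}{2} + \frac{i \sqrt{2434}}{2} \approx -1089.5 + 24.668 i$)
$\frac{1}{\sqrt{-35580 + l{\left(-108 \right)}} + \left(I{\left(21 \right)} + u\right)} = \frac{1}{\sqrt{-35580 + \left(-108\right)^{2}} - \left(\frac{2239}{2} - \frac{i \sqrt{2434}}{2}\right)} = \frac{1}{\sqrt{-35580 + 11664} - \left(\frac{2239}{2} - \frac{i \sqrt{2434}}{2}\right)} = \frac{1}{\sqrt{-23916} - \left(\frac{2239}{2} - \frac{i \sqrt{2434}}{2}\right)} = \frac{1}{2 i \sqrt{5979} - \left(\frac{2239}{2} - \frac{i \sqrt{2434}}{2}\right)} = \frac{1}{- \frac{2239}{2} + \frac{i \sqrt{2434}}{2} + 2 i \sqrt{5979}}$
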